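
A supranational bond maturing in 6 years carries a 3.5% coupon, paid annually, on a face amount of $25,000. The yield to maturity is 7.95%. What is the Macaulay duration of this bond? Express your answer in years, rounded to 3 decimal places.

Periodic yield y = 0.0795. Discount each cash flow and weight by its year:
  t   CF        PV=CF/(1+0.0795)^t    t·PV
  1       875.00       810.5604       810.5604
  2       875.00       750.8666     1,501.7331
  3       875.00       695.5688     2,086.7065
  4       875.00       644.3435     2,577.3741
  5       875.00       596.8907     2,984.4536
  6    25,875.00    16,351.0060    98,106.0361
  Σ                 19,849.2361   108,066.8638
Price P = Σ PV = 19,849.2361.
Macaulay duration = Σ(t·PV) / P = 108,066.8638 / 19,849.2361 = 5.44438 years.

5.444 years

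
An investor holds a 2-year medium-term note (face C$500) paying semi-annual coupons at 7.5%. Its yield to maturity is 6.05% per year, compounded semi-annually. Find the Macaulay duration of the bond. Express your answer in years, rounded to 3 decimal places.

Periodic yield y = 0.03025. Discount each cash flow and weight by its period:
  t   CF        PV=CF/(1+0.03025)^t    t·PV
  1        18.75        18.1995        18.1995
  2        18.75        17.6651        35.3302
  3        18.75        17.1464        51.4393
  4       518.75       460.4554     1,841.8218
  Σ                    513.4664     1,946.7907
Price P = Σ PV = 513.4664.
Macaulay duration = Σ(t·PV) / P = 1,946.7907 / 513.4664 = 3.79147 half-year periods.
In years: 3.79147 / 2 = 1.89573 years.

1.896 years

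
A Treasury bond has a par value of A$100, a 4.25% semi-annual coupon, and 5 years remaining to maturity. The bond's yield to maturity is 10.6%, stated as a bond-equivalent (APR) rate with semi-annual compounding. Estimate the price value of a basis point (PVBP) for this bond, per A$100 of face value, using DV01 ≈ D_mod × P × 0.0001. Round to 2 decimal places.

Periodic yield y = 0.053.
  t   CF        PV=CF/(1+0.053)^t    t·PV
  1        2.125         2.0180         2.0180
  2        2.125         1.9165         3.8329
  3        2.125         1.8200         5.4600
  4        2.125         1.7284         6.9136
  5        2.125         1.6414         8.2071
  6        2.125         1.5588         9.3528
  7        2.125         1.4803        10.3624
  8        2.125         1.4058        11.2466
  9        2.125         1.3351        12.0156
  10     102.125        60.9324       609.3241
  Σ                     75.8368       678.7331
P = 75.8368; D_Mac = 8.94992 half-year periods = 4.47496 yrs; D_mod = 4.24973 yrs.
DV01 ≈ 4.24973 × 75.8368 × 0.0001 = 0.032229.

A$0.03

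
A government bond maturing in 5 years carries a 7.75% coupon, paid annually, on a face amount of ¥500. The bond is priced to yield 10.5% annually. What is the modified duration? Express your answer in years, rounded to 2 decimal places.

3.88 years

Periodic yield y = 0.105. First find Macaulay duration:
  t   CF        PV=CF/(1+0.105)^t    t·PV
  1        38.75        35.0679        35.0679
  2        38.75        31.7356        63.4713
  3        38.75        28.7200        86.1601
  4        38.75        25.9910       103.9639
  5       538.75       327.0212     1,635.1059
  Σ                    448.5357     1,923.7691
P = 448.5357; Macaulay duration = 1,923.7691 / 448.5357 = 4.28900 years.
Modified duration = D_Mac / (1 + y) = 4.28900 / 1.105 = 3.88145 years.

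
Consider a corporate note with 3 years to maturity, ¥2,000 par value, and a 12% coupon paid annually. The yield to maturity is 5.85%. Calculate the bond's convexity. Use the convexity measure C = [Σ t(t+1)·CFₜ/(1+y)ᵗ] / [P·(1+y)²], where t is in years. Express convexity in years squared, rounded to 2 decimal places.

9.35

With y = 0.0585:
  t   CF        PV=CF/(1+0.0585)^t    t·PV        t(t+1)·PV
  1       240.00       226.7359       226.7359         453.4719
  2       240.00       214.2050       428.4099       1,285.2297
  3     2,240.00     1,888.7541     5,666.2624      22,665.0498
  Σ                  2,329.6951     6,321.4083      24,403.7514
P = 2,329.6951.
Convexity = Σ t(t+1)·PV / [P·(1+y)²] = 24,403.7514 / (2,329.6951 × 1.120422) = 9.34923.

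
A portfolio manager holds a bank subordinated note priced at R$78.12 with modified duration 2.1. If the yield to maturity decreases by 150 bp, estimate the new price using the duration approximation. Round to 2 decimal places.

Duration approximation: ΔP/P ≈ -D_mod · Δy = -2.1 × (-0.015) = +0.031500.
New price ≈ 78.12 × (1 + 0.031500) = 80.58078.

R$80.58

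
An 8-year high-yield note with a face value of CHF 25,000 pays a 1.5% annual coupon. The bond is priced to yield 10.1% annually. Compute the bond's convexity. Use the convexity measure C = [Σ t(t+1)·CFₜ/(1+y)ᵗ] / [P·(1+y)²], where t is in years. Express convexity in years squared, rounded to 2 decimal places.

53.71

With y = 0.101:
  t   CF        PV=CF/(1+0.101)^t    t·PV        t(t+1)·PV
  1       375.00       340.5995       340.5995         681.1989
  2       375.00       309.3546       618.7093       1,856.1278
  3       375.00       280.9761       842.9282       3,371.7127
  4       375.00       255.2008     1,020.8031       5,104.0155
  5       375.00       231.7900     1,158.9499       6,953.6996
  6       375.00       210.5268     1,263.1607       8,842.1249
  7       375.00       191.2142     1,338.4991      10,707.9926
  8    25,375.00    11,751.8841    94,015.0727     846,135.6542
  Σ                 13,571.5459   100,598.7224     883,652.5262
P = 13,571.5459.
Convexity = Σ t(t+1)·PV / [P·(1+y)²] = 883,652.5262 / (13,571.5459 × 1.212201) = 53.71277.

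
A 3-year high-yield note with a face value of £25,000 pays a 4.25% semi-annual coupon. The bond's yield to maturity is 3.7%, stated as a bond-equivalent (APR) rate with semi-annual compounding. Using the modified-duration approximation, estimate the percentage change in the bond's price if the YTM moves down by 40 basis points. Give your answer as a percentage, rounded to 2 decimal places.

+1.12%

Periodic yield y = 0.0185. Modified duration first:
  t   CF        PV=CF/(1+0.0185)^t    t·PV
  1       531.25       521.6004       521.6004
  2       531.25       512.1261     1,024.2521
  3       531.25       502.8238     1,508.4715
  4       531.25       493.6905     1,974.7622
  5       531.25       484.7232     2,423.6158
  6    25,531.25    22,872.0914   137,232.5485
  Σ                 25,387.0554   144,685.2505
P = 25,387.0554; D_Mac = 5.69917 half-year periods = 2.84959 yrs; D_mod = 2.84959/(1+0.0185) = 2.79783 yrs.
ΔP/P ≈ -D_mod · Δy = -2.79783 × (-0.004) = +0.011191 = +1.1191%.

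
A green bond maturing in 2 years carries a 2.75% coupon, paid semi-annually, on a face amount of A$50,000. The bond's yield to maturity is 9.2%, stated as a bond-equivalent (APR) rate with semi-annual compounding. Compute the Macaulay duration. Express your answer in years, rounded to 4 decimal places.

1.9567 years

Periodic yield y = 0.046. Discount each cash flow and weight by its period:
  t   CF        PV=CF/(1+0.046)^t    t·PV
  1       687.50       657.2658       657.2658
  2       687.50       628.3612     1,256.7223
  3       687.50       600.7277     1,802.1831
  4    50,687.50    42,342.2696   169,369.0785
  Σ                 44,228.6243   173,085.2497
Price P = Σ PV = 44,228.6243.
Macaulay duration = Σ(t·PV) / P = 173,085.2497 / 44,228.6243 = 3.91342 half-year periods.
In years: 3.91342 / 2 = 1.95671 years.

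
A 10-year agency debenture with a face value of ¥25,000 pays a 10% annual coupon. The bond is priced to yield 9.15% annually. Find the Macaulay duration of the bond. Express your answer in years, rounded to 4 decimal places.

6.8472 years

Periodic yield y = 0.0915. Discount each cash flow and weight by its year:
  t   CF        PV=CF/(1+0.0915)^t    t·PV
  1     2,500.00     2,290.4260     2,290.4260
  2     2,500.00     2,098.4205     4,196.8411
  3     2,500.00     1,922.5108     5,767.5324
  4     2,500.00     1,761.3475     7,045.3900
  5     2,500.00     1,613.6945     8,068.4723
  6     2,500.00     1,478.4191     8,870.5147
  7     2,500.00     1,354.4838     9,481.3869
  8     2,500.00     1,240.9380     9,927.5041
  9     2,500.00     1,136.9107    10,232.1962
  10   27,500.00    11,457.6432   114,576.4319
  Σ                 26,354.7942   180,456.6955
Price P = Σ PV = 26,354.7942.
Macaulay duration = Σ(t·PV) / P = 180,456.6955 / 26,354.7942 = 6.84721 years.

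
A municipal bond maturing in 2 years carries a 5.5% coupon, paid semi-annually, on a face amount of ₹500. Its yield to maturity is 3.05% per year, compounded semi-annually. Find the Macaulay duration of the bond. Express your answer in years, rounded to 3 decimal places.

1.923 years

Periodic yield y = 0.01525. Discount each cash flow and weight by its period:
  t   CF        PV=CF/(1+0.01525)^t    t·PV
  1        13.75        13.5435        13.5435
  2        13.75        13.3400        26.6801
  3        13.75        13.1396        39.4189
  4       513.75       483.5705     1,934.2822
  Σ                    523.5937     2,013.9246
Price P = Σ PV = 523.5937.
Macaulay duration = Σ(t·PV) / P = 2,013.9246 / 523.5937 = 3.84635 half-year periods.
In years: 3.84635 / 2 = 1.92318 years.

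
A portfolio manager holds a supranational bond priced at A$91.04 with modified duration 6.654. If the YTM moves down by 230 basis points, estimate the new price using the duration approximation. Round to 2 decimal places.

A$104.97

Duration approximation: ΔP/P ≈ -D_mod · Δy = -6.654 × (-0.023) = +0.153042.
New price ≈ 91.04 × (1 + 0.153042) = 104.97294368.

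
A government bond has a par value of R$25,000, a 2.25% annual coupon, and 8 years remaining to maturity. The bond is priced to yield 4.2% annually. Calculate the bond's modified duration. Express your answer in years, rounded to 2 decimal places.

Periodic yield y = 0.042. First find Macaulay duration:
  t   CF        PV=CF/(1+0.042)^t    t·PV
  1       562.50       539.8273       539.8273
  2       562.50       518.0684     1,036.1368
  3       562.50       497.1865     1,491.5596
  4       562.50       477.1464     1,908.5856
  5       562.50       457.9140     2,289.5701
  6       562.50       439.4568     2,636.7409
  7       562.50       421.7436     2,952.2052
  8    25,562.50    18,393.3813   147,147.0503
  Σ                 21,744.7243   160,001.6757
P = 21,744.7243; Macaulay duration = 160,001.6757 / 21,744.7243 = 7.35818 years.
Modified duration = D_Mac / (1 + y) = 7.35818 / 1.042 = 7.06160 years.

7.06 years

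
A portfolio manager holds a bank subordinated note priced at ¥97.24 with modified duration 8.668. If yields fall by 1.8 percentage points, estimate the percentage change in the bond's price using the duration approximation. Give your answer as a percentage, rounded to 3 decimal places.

+15.602%

Duration approximation: ΔP/P ≈ -D_mod · Δy = -8.668 × (-0.018) = +0.156024.
As a percentage: +15.6024%.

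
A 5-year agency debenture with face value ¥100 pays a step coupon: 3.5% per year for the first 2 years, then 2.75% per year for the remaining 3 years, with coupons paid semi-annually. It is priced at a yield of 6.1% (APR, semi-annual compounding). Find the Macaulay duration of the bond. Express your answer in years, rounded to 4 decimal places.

4.6211 years

Periodic yield y = 0.0305. Discount each cash flow and weight by its period:
  t   CF        PV=CF/(1+0.0305)^t    t·PV
  1        1.750         1.6982         1.6982
  2        1.750         1.6479         3.2959
  3        1.750         1.5992         4.7975
  4        1.750         1.5518         6.2073
  5        1.375         1.1832         5.9161
  6        1.375         1.1482         6.8892
  7        1.375         1.1142         7.7995
  8        1.375         1.0812         8.6499
  9        1.375         1.0492         9.4431
  10     101.375        75.0673       750.6732
  Σ                     87.1405       805.3697
Price P = Σ PV = 87.1405.
Macaulay duration = Σ(t·PV) / P = 805.3697 / 87.1405 = 9.24219 half-year periods.
In years: 9.24219 / 2 = 4.62110 years.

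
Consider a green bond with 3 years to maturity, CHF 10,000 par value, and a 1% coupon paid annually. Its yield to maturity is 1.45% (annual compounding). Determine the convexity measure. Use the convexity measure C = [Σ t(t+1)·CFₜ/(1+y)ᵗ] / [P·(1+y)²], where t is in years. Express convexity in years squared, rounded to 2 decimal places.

With y = 0.0145:
  t   CF        PV=CF/(1+0.0145)^t    t·PV        t(t+1)·PV
  1       100.00        98.5707        98.5707         197.1414
  2       100.00        97.1619       194.3238         582.9713
  3    10,100.00     9,673.0898    29,019.2694     116,077.0776
  Σ                  9,868.8224    29,312.1639     116,857.1903
P = 9,868.8224.
Convexity = Σ t(t+1)·PV / [P·(1+y)²] = 116,857.1903 / (9,868.8224 × 1.029210) = 11.50498.

11.50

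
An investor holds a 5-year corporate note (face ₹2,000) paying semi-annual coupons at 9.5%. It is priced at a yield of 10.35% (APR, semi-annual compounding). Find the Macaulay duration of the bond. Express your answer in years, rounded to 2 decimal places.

Periodic yield y = 0.05175. Discount each cash flow and weight by its period:
  t   CF        PV=CF/(1+0.05175)^t    t·PV
  1        95.00        90.3256        90.3256
  2        95.00        85.8813       171.7626
  3        95.00        81.6556       244.9668
  4        95.00        77.6379       310.5514
  5        95.00        73.8178       369.0889
  6        95.00        70.1857       421.1141
  7        95.00        66.7323       467.1260
  8        95.00        63.4488       507.5904
  9        95.00        60.3269       542.9420
  10    2,095.00     1,264.9077    12,649.0765
  Σ                  1,934.9195    15,774.5444
Price P = Σ PV = 1,934.9195.
Macaulay duration = Σ(t·PV) / P = 15,774.5444 / 1,934.9195 = 8.15256 half-year periods.
In years: 8.15256 / 2 = 4.07628 years.

4.08 years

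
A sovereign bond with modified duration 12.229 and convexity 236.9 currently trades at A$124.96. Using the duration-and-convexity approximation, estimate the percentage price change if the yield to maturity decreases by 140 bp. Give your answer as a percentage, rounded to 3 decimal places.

Duration effect: -D_mod·Δy = -12.229 × (-0.014) = +0.171206
Convexity effect: ½·C·(Δy)² = 0.5 × 236.9 × (-0.014)² = +0.0232162
ΔP/P ≈ +0.171206 + 0.0232162 = +0.1944222
= +19.44222%.

+19.442%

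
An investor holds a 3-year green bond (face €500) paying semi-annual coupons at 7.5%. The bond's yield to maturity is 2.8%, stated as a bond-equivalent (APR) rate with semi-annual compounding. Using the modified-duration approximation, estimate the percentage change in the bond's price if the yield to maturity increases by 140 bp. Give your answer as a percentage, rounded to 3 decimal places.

-3.811%

Periodic yield y = 0.014. Modified duration first:
  t   CF        PV=CF/(1+0.014)^t    t·PV
  1        18.75        18.4911        18.4911
  2        18.75        18.2358        36.4716
  3        18.75        17.9840        53.9521
  4        18.75        17.7357        70.9430
  5        18.75        17.4909        87.4544
  6       518.75       477.2329     2,863.3974
  Σ                    567.1705     3,130.7097
P = 567.1705; D_Mac = 5.51987 half-year periods = 2.75994 yrs; D_mod = 2.75994/(1+0.014) = 2.72183 yrs.
ΔP/P ≈ -D_mod · Δy = -2.72183 × (+0.014) = -0.038106 = -3.8106%.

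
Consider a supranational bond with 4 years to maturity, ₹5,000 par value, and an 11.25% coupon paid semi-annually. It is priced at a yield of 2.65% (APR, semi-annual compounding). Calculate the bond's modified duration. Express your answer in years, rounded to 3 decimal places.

3.383 years

Periodic yield y = 0.01325. First find Macaulay duration:
  t   CF        PV=CF/(1+0.01325)^t    t·PV
  1       281.25       277.5722       277.5722
  2       281.25       273.9424       547.8849
  3       281.25       270.3602       811.0805
  4       281.25       266.8247     1,067.2989
  5       281.25       263.3355     1,316.6777
  6       281.25       259.8920     1,559.3518
  7       281.25       256.4934     1,795.4540
  8     5,281.25     4,753.3941    38,027.1532
  Σ                  6,621.8146    45,402.4731
P = 6,621.8146; Macaulay duration = 45,402.4731 / 6,621.8146 = 6.85650 half-year periods = 3.42825 years.
Modified duration = D_Mac / (1 + y) = 3.42825 / 1.01325 = 3.38342 years.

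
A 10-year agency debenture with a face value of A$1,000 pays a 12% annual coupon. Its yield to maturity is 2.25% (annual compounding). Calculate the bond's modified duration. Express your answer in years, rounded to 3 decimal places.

7.166 years

Periodic yield y = 0.0225. First find Macaulay duration:
  t   CF        PV=CF/(1+0.0225)^t    t·PV
  1       120.00       117.3594       117.3594
  2       120.00       114.7769       229.5539
  3       120.00       112.2513       336.7538
  4       120.00       109.7812       439.1248
  5       120.00       107.3655       536.8274
  6       120.00       105.0029       630.0175
  7       120.00       102.6923       718.8463
  8       120.00       100.4326       803.4608
  9       120.00        98.2226       884.0033
  10    1,120.00       896.5713     8,965.7135
  Σ                  1,864.4561    13,661.6608
P = 1,864.4561; Macaulay duration = 13,661.6608 / 1,864.4561 = 7.32742 years.
Modified duration = D_Mac / (1 + y) = 7.32742 / 1.0225 = 7.16619 years.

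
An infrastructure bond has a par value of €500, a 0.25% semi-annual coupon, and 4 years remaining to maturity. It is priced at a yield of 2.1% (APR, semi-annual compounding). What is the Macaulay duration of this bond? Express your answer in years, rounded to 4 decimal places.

3.9817 years

Periodic yield y = 0.0105. Discount each cash flow and weight by its period:
  t   CF        PV=CF/(1+0.0105)^t    t·PV
  1        0.625         0.6185         0.6185
  2        0.625         0.6121         1.2242
  3        0.625         0.6057         1.8172
  4        0.625         0.5994         2.3977
  5        0.625         0.5932         2.9660
  6        0.625         0.5870         3.5222
  7        0.625         0.5809         4.0665
  8      500.625       460.4919     3,683.9352
  Σ                    464.6888     3,700.5474
Price P = Σ PV = 464.6888.
Macaulay duration = Σ(t·PV) / P = 3,700.5474 / 464.6888 = 7.96350 half-year periods.
In years: 7.96350 / 2 = 3.98175 years.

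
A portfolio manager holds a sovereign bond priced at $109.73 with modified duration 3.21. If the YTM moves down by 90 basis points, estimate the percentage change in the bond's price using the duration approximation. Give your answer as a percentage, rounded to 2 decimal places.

Duration approximation: ΔP/P ≈ -D_mod · Δy = -3.21 × (-0.009) = +0.028890.
As a percentage: +2.8890%.

+2.89%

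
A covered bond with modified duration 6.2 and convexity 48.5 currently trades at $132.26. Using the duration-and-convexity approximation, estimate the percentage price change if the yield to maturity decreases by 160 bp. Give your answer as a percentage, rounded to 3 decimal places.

Duration effect: -D_mod·Δy = -6.2 × (-0.016) = +0.099200
Convexity effect: ½·C·(Δy)² = 0.5 × 48.5 × (-0.016)² = +0.0062080
ΔP/P ≈ +0.099200 + 0.0062080 = +0.105408
= +10.5408%.

+10.541%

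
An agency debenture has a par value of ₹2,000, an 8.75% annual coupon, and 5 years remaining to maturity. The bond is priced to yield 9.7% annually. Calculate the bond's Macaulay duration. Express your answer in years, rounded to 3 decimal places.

Periodic yield y = 0.097. Discount each cash flow and weight by its year:
  t   CF        PV=CF/(1+0.097)^t    t·PV
  1       175.00       159.5260       159.5260
  2       175.00       145.4202       290.8404
  3       175.00       132.5617       397.6852
  4       175.00       120.8402       483.3609
  5     2,175.00     1,369.0715     6,845.3574
  Σ                  1,927.4196     8,176.7699
Price P = Σ PV = 1,927.4196.
Macaulay duration = Σ(t·PV) / P = 8,176.7699 / 1,927.4196 = 4.24234 years.

4.242 years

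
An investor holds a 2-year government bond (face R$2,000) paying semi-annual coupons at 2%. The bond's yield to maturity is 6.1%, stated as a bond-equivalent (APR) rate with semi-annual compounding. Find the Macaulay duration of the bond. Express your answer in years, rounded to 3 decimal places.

Periodic yield y = 0.0305. Discount each cash flow and weight by its period:
  t   CF        PV=CF/(1+0.0305)^t    t·PV
  1        20.00        19.4081        19.4081
  2        20.00        18.8336        37.6673
  3        20.00        18.2762        54.8286
  4     2,020.00     1,791.2631     7,165.0525
  Σ                  1,847.7810     7,276.9564
Price P = Σ PV = 1,847.7810.
Macaulay duration = Σ(t·PV) / P = 7,276.9564 / 1,847.7810 = 3.93821 half-year periods.
In years: 3.93821 / 2 = 1.96911 years.

1.969 years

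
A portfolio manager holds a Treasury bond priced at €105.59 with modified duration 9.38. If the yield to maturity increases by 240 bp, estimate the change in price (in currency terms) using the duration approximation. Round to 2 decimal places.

Duration approximation: ΔP/P ≈ -D_mod · Δy = -9.38 × (+0.024) = -0.225120.
ΔP ≈ 105.59 × (-0.225120) = -23.7704208.

-€23.77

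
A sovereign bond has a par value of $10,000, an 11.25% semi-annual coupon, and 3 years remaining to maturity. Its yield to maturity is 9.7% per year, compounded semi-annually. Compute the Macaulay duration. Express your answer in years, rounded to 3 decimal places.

2.636 years

Periodic yield y = 0.0485. Discount each cash flow and weight by its period:
  t   CF        PV=CF/(1+0.0485)^t    t·PV
  1       562.50       536.4807       536.4807
  2       562.50       511.6649     1,023.3299
  3       562.50       487.9971     1,463.9912
  4       562.50       465.4240     1,861.6961
  5       562.50       443.8951     2,219.4755
  6    10,562.50     7,949.7984    47,698.7901
  Σ                 10,395.2602    54,803.7635
Price P = Σ PV = 10,395.2602.
Macaulay duration = Σ(t·PV) / P = 54,803.7635 / 10,395.2602 = 5.27200 half-year periods.
In years: 5.27200 / 2 = 2.63600 years.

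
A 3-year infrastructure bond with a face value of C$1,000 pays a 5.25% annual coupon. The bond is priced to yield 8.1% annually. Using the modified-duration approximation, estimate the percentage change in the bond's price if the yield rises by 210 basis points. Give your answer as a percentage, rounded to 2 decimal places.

-5.53%

Periodic yield y = 0.081. Modified duration first:
  t   CF        PV=CF/(1+0.081)^t    t·PV
  1        52.50        48.5661        48.5661
  2        52.50        44.9271        89.8541
  3     1,052.50       833.1919     2,499.5756
  Σ                    926.6851     2,637.9958
P = 926.6851; D_Mac = 2.84670 yrs; D_mod = 2.84670/(1+0.081) = 2.63340 yrs.
ΔP/P ≈ -D_mod · Δy = -2.63340 × (+0.021) = -0.055301 = -5.5301%.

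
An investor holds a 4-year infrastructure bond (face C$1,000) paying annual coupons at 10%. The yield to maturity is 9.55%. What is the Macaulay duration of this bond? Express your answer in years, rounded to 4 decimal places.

3.4908 years

Periodic yield y = 0.0955. Discount each cash flow and weight by its year:
  t   CF        PV=CF/(1+0.0955)^t    t·PV
  1       100.00        91.2825        91.2825
  2       100.00        83.3250       166.6500
  3       100.00        76.0611       228.1834
  4     1,100.00       763.7358     3,054.9433
  Σ                  1,014.4045     3,541.0592
Price P = Σ PV = 1,014.4045.
Macaulay duration = Σ(t·PV) / P = 3,541.0592 / 1,014.4045 = 3.49078 years.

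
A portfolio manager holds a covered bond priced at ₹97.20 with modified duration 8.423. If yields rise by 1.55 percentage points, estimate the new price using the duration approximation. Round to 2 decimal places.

Duration approximation: ΔP/P ≈ -D_mod · Δy = -8.423 × (+0.0155) = -0.1305565.
New price ≈ 97.20 × (1 - 0.1305565) = 84.5099082.

₹84.51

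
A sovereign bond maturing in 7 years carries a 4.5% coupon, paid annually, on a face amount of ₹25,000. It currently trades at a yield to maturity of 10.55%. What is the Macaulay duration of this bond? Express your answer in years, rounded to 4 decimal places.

5.9713 years

Periodic yield y = 0.1055. Discount each cash flow and weight by its year:
  t   CF        PV=CF/(1+0.1055)^t    t·PV
  1     1,125.00     1,017.6391     1,017.6391
  2     1,125.00       920.5238     1,841.0476
  3     1,125.00       832.6764     2,498.0293
  4     1,125.00       753.2125     3,012.8501
  5     1,125.00       681.3320     3,406.6600
  6     1,125.00       616.3112     3,697.8670
  7    26,125.00    12,946.2822    90,623.9757
  Σ                 17,767.9773   106,098.0689
Price P = Σ PV = 17,767.9773.
Macaulay duration = Σ(t·PV) / P = 106,098.0689 / 17,767.9773 = 5.97131 years.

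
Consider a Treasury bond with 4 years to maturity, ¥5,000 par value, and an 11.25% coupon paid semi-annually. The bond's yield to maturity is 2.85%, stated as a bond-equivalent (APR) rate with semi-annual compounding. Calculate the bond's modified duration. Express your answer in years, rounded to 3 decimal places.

Periodic yield y = 0.01425. First find Macaulay duration:
  t   CF        PV=CF/(1+0.01425)^t    t·PV
  1       281.25       277.2985       277.2985
  2       281.25       273.4025       546.8050
  3       281.25       269.5613       808.6838
  4       281.25       265.7740     1,063.0959
  5       281.25       262.0399     1,310.1996
  6       281.25       258.3583     1,550.1499
  7       281.25       254.7284     1,783.0990
  8     5,281.25     4,716.0304    37,728.2431
  Σ                  6,577.1933    45,067.5748
P = 6,577.1933; Macaulay duration = 45,067.5748 / 6,577.1933 = 6.85210 half-year periods = 3.42605 years.
Modified duration = D_Mac / (1 + y) = 3.42605 / 1.01425 = 3.37791 years.

3.378 years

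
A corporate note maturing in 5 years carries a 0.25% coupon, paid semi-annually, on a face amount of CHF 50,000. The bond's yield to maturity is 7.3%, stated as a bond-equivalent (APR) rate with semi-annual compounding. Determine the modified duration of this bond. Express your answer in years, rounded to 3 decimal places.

Periodic yield y = 0.0365. First find Macaulay duration:
  t   CF        PV=CF/(1+0.0365)^t    t·PV
  1        62.50        60.2991        60.2991
  2        62.50        58.1757       116.3513
  3        62.50        56.1270       168.3811
  4        62.50        54.1505       216.6022
  5        62.50        52.2436       261.2182
  6        62.50        50.4039       302.4234
  7        62.50        48.6289       340.4026
  8        62.50        46.9165       375.3320
  9        62.50        45.2643       407.3791
  10   50,062.50    34,979.9729   349,799.7294
  Σ                 35,452.1826   352,048.1184
P = 35,452.1826; Macaulay duration = 352,048.1184 / 35,452.1826 = 9.93022 half-year periods = 4.96511 years.
Modified duration = D_Mac / (1 + y) = 4.96511 / 1.0365 = 4.79027 years.

4.790 years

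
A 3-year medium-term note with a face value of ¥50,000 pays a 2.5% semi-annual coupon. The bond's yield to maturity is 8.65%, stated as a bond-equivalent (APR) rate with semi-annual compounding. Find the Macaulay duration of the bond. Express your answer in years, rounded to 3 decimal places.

2.899 years

Periodic yield y = 0.04325. Discount each cash flow and weight by its period:
  t   CF        PV=CF/(1+0.04325)^t    t·PV
  1       625.00       599.0894       599.0894
  2       625.00       574.2529     1,148.5059
  3       625.00       550.4461     1,651.3384
  4       625.00       527.6263     2,110.5052
  5       625.00       505.7525     2,528.7626
  6    50,625.00    39,267.6287   235,605.7723
  Σ                 42,024.7960   243,643.9738
Price P = Σ PV = 42,024.7960.
Macaulay duration = Σ(t·PV) / P = 243,643.9738 / 42,024.7960 = 5.79762 half-year periods.
In years: 5.79762 / 2 = 2.89881 years.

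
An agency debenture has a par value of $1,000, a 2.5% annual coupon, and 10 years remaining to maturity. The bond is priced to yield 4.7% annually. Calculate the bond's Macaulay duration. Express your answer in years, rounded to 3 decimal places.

8.846 years

Periodic yield y = 0.047. Discount each cash flow and weight by its year:
  t   CF        PV=CF/(1+0.047)^t    t·PV
  1        25.00        23.8777        23.8777
  2        25.00        22.8059        45.6117
  3        25.00        21.7821        65.3463
  4        25.00        20.8043        83.2172
  5        25.00        19.8704        99.3520
  6        25.00        18.9784       113.8705
  7        25.00        18.1265       126.8853
  8        25.00        17.3128       138.5022
  9        25.00        16.5356       148.8204
  10    1,025.00       647.5258     6,475.2576
  Σ                    827.6194     7,320.7409
Price P = Σ PV = 827.6194.
Macaulay duration = Σ(t·PV) / P = 7,320.7409 / 827.6194 = 8.84554 years.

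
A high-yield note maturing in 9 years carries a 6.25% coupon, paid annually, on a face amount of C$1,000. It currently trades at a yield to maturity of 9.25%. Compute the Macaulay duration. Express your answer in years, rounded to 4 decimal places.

6.9316 years

Periodic yield y = 0.0925. Discount each cash flow and weight by its year:
  t   CF        PV=CF/(1+0.0925)^t    t·PV
  1        62.50        57.2082        57.2082
  2        62.50        52.3645       104.7290
  3        62.50        47.9309       143.7927
  4        62.50        43.8727       175.4907
  5        62.50        40.1581       200.7903
  6        62.50        36.7580       220.5477
  7        62.50        33.6457       235.5201
  8        62.50        30.7970       246.3760
  9     1,062.50       479.2211     4,312.9899
  Σ                    821.9562     5,697.4448
Price P = Σ PV = 821.9562.
Macaulay duration = Σ(t·PV) / P = 5,697.4448 / 821.9562 = 6.93157 years.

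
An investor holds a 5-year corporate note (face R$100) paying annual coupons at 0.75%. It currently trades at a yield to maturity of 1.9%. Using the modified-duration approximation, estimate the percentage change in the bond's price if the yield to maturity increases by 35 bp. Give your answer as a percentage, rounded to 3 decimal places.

Periodic yield y = 0.019. Modified duration first:
  t   CF        PV=CF/(1+0.019)^t    t·PV
  1         0.75         0.7360         0.7360
  2         0.75         0.7223         1.4446
  3         0.75         0.7088         2.1265
  4         0.75         0.6956         2.7824
  5       100.75        91.7010       458.5051
  Σ                     94.5638       465.5946
P = 94.5638; D_Mac = 4.92361 yrs; D_mod = 4.92361/(1+0.019) = 4.83180 yrs.
ΔP/P ≈ -D_mod · Δy = -4.83180 × (+0.0035) = -0.016911 = -1.6911%.

-1.691%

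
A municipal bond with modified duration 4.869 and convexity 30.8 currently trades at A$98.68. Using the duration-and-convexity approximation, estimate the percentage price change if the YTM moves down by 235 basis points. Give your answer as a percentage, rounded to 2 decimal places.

Duration effect: -D_mod·Δy = -4.869 × (-0.0235) = +0.1144215
Convexity effect: ½·C·(Δy)² = 0.5 × 30.8 × (-0.0235)² = +0.00850465
ΔP/P ≈ +0.1144215 + 0.00850465 = +0.12292615
= +12.292615%.

+12.29%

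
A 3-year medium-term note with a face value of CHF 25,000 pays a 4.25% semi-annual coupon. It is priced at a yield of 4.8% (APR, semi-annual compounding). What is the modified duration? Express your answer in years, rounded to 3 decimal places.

2.780 years

Periodic yield y = 0.024. First find Macaulay duration:
  t   CF        PV=CF/(1+0.024)^t    t·PV
  1       531.25       518.7988       518.7988
  2       531.25       506.6395     1,013.2790
  3       531.25       494.7651     1,484.2954
  4       531.25       483.1691     1,932.6762
  5       531.25       471.8448     2,359.2239
  6    25,531.25    22,144.8294   132,868.9762
  Σ                 24,620.0466   140,177.2495
P = 24,620.0466; Macaulay duration = 140,177.2495 / 24,620.0466 = 5.69362 half-year periods = 2.84681 years.
Modified duration = D_Mac / (1 + y) = 2.84681 / 1.024 = 2.78009 years.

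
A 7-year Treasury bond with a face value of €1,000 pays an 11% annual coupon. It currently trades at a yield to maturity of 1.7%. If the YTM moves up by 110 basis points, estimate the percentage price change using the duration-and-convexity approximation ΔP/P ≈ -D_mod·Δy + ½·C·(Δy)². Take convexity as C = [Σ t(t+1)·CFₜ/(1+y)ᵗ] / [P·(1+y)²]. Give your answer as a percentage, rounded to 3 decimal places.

With y = 0.017:
  t   CF        PV=CF/(1+0.017)^t    t·PV        t(t+1)·PV
  1       110.00       108.1613       108.1613         216.3225
  2       110.00       106.3533       212.7065         638.1195
  3       110.00       104.5755       313.7264       1,254.9056
  4       110.00       102.8274       411.3096       2,056.5481
  5       110.00       101.1086       505.5428       3,033.2568
  6       110.00        99.4184       596.5107       4,175.5747
  7     1,110.00       986.4528     6,905.1696      55,241.3566
  Σ                  1,608.8972     9,053.1268      66,616.0838
P = 1,608.8972; D_Mac = 5.62691 yrs; D_mod = 5.53286 yrs; C = 40.03215.
Duration effect: -5.53286 × (+0.011) = -0.060861
Convexity effect: 0.5 × 40.03215 × (0.011)² = +0.0024219
ΔP/P ≈ -0.060861 + 0.0024219 = -0.058439 = -5.8439%.

-5.844%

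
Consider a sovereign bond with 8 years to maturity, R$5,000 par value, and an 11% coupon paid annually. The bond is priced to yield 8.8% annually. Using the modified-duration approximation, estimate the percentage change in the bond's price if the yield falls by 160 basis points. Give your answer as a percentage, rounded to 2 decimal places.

Periodic yield y = 0.088. Modified duration first:
  t   CF        PV=CF/(1+0.088)^t    t·PV
  1       550.00       505.5147       505.5147
  2       550.00       464.6275       929.2550
  3       550.00       427.0473     1,281.1420
  4       550.00       392.5067     1,570.0269
  5       550.00       360.7599     1,803.7993
  6       550.00       331.5808     1,989.4845
  7       550.00       304.7617     2,133.3321
  8     5,550.00     2,826.5835    22,612.6680
  Σ                  5,613.3821    32,825.2225
P = 5,613.3821; D_Mac = 5.84767 yrs; D_mod = 5.84767/(1+0.088) = 5.37470 yrs.
ΔP/P ≈ -D_mod · Δy = -5.37470 × (-0.016) = +0.085995 = +8.5995%.

+8.60%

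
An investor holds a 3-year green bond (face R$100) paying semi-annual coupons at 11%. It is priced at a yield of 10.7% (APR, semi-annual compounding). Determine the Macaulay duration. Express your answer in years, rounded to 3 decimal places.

Periodic yield y = 0.0535. Discount each cash flow and weight by its period:
  t   CF        PV=CF/(1+0.0535)^t    t·PV
  1         5.50         5.2207         5.2207
  2         5.50         4.9556         9.9111
  3         5.50         4.7039        14.1117
  4         5.50         4.4650        17.8601
  5         5.50         4.2383        21.1914
  6       105.50        77.1694       463.0165
  Σ                    100.7529       531.3116
Price P = Σ PV = 100.7529.
Macaulay duration = Σ(t·PV) / P = 531.3116 / 100.7529 = 5.27341 half-year periods.
In years: 5.27341 / 2 = 2.63671 years.

2.637 years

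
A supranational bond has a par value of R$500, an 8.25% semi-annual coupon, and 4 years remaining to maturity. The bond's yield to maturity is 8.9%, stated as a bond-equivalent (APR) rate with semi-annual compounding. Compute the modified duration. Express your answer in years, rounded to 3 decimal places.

Periodic yield y = 0.0445. First find Macaulay duration:
  t   CF        PV=CF/(1+0.0445)^t    t·PV
  1       20.625        19.7463        19.7463
  2       20.625        18.9050        37.8100
  3       20.625        18.0996        54.2988
  4       20.625        17.3285        69.3139
  5       20.625        16.5902        82.9510
  6       20.625        15.8834        95.3004
  7       20.625        15.2067       106.4469
  8      520.625       367.5001     2,940.0008
  Σ                    489.2598     3,405.8680
P = 489.2598; Macaulay duration = 3,405.8680 / 489.2598 = 6.96127 half-year periods = 3.48063 years.
Modified duration = D_Mac / (1 + y) = 3.48063 / 1.0445 = 3.33234 years.

3.332 years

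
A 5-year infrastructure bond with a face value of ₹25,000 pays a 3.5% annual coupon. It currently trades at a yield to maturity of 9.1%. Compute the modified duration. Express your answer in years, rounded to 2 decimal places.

4.24 years

Periodic yield y = 0.091. First find Macaulay duration:
  t   CF        PV=CF/(1+0.091)^t    t·PV
  1       875.00       802.0165       802.0165
  2       875.00       735.1205     1,470.2411
  3       875.00       673.8043     2,021.4130
  4       875.00       617.6025     2,470.4100
  5    25,875.00    16,740.0444    83,700.2220
  Σ                 19,568.5883    90,464.3026
P = 19,568.5883; Macaulay duration = 90,464.3026 / 19,568.5883 = 4.62293 years.
Modified duration = D_Mac / (1 + y) = 4.62293 / 1.091 = 4.23734 years.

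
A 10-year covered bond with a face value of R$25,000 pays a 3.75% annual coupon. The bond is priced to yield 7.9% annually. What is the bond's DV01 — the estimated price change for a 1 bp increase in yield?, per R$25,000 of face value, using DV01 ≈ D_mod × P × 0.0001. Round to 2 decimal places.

Periodic yield y = 0.079.
  t   CF        PV=CF/(1+0.079)^t    t·PV
  1       937.50       868.8601       868.8601
  2       937.50       805.2456     1,610.4913
  3       937.50       746.2888     2,238.8665
  4       937.50       691.6486     2,766.5944
  5       937.50       641.0089     3,205.0445
  6       937.50       594.0768     3,564.4609
  7       937.50       550.5809     3,854.0665
  8       937.50       510.2696     4,082.1570
  9       937.50       472.9098     4,256.1878
  10   25,937.50    12,125.8912   121,258.9120
  Σ                 18,006.7804   147,705.6409
P = 18,006.7804; D_Mac = 8.20278 yrs; D_mod = 7.60220 yrs.
DV01 ≈ 7.60220 × 18,006.7804 × 0.0001 = 13.689123.

R$13.69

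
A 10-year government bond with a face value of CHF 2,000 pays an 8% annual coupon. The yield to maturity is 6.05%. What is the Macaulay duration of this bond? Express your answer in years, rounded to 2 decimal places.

Periodic yield y = 0.0605. Discount each cash flow and weight by its year:
  t   CF        PV=CF/(1+0.0605)^t    t·PV
  1       160.00       150.8722       150.8722
  2       160.00       142.2652       284.5304
  3       160.00       134.1492       402.4475
  4       160.00       126.4961       505.9846
  5       160.00       119.2797       596.3986
  6       160.00       112.4750       674.8499
  7       160.00       106.0584       742.4091
  8       160.00       100.0080       800.0637
  9       160.00        94.3027       848.7239
  10    2,160.00     1,200.4581    12,004.5815
  Σ                  2,286.3646    17,010.8614
Price P = Σ PV = 2,286.3646.
Macaulay duration = Σ(t·PV) / P = 17,010.8614 / 2,286.3646 = 7.44013 years.

7.44 years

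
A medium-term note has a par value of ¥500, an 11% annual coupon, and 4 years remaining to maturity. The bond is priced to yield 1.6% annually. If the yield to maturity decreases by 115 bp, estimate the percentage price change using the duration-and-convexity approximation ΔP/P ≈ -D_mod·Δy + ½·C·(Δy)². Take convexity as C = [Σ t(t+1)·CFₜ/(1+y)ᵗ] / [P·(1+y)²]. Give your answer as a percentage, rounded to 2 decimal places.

With y = 0.016:
  t   CF        PV=CF/(1+0.016)^t    t·PV        t(t+1)·PV
  1        55.00        54.1339        54.1339         108.2677
  2        55.00        53.2814       106.5627         319.6881
  3        55.00        52.4423       157.3268         629.3074
  4       555.00       520.8566     2,083.4263      10,417.1315
  Σ                    680.7141     2,401.4497      11,474.3947
P = 680.7141; D_Mac = 3.52784 yrs; D_mod = 3.47228 yrs; C = 16.32968.
Duration effect: -3.47228 × (-0.0115) = +0.039931
Convexity effect: 0.5 × 16.32968 × (-0.0115)² = +0.0010798
ΔP/P ≈ +0.039931 + 0.0010798 = +0.041011 = +4.1011%.

+4.10%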